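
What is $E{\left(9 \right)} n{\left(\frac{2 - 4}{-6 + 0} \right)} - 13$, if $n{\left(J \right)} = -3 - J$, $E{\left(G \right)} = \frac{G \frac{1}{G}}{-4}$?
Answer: $- \frac{73}{6} \approx -12.167$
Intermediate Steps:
$E{\left(G \right)} = - \frac{1}{4}$ ($E{\left(G \right)} = 1 \left(- \frac{1}{4}\right) = - \frac{1}{4}$)
$E{\left(9 \right)} n{\left(\frac{2 - 4}{-6 + 0} \right)} - 13 = - \frac{-3 - \frac{2 - 4}{-6 + 0}}{4} - 13 = - \frac{-3 - - \frac{2}{-6}}{4} - 13 = - \frac{-3 - \left(-2\right) \left(- \frac{1}{6}\right)}{4} - 13 = - \frac{-3 - \frac{1}{3}}{4} - 13 = \left(- \frac{1}{4}\right) \left(- \frac{10}{3}\right) - 13 = \frac{5}{6} - 13 = - \frac{73}{6}$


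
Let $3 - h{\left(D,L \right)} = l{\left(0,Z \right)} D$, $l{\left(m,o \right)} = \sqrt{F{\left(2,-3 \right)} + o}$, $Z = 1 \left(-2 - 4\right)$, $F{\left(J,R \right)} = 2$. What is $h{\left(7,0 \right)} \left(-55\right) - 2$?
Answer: $-167 + 770 i \approx -167.0 + 770.0 i$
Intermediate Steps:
$Z = -6$ ($Z = 1 \left(-6\right) = -6$)
$l{\left(m,o \right)} = \sqrt{2 + o}$
$h{\left(D,L \right)} = 3 - 2 i D$ ($h{\left(D,L \right)} = 3 - \sqrt{2 - 6} D = 3 - \sqrt{-4} D = 3 - 2 i D$)
$h{\left(7,0 \right)} \left(-55\right) - 2 = \left(3 - 2 i 7\right) \left(-55\right) - 2 = \left(3 - 14 i\right) \left(-55\right) - 2 = \left(-165 + 770 i\right) - 2 = -167 + 770 i$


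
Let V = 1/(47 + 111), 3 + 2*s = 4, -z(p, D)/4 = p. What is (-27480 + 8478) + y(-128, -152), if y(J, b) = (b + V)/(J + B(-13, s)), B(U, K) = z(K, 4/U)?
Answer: -78055413/4108 ≈ -19001.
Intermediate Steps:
z(p, D) = -4*p
s = ½ (s = -3/2 + (½)*4 = -3/2 + 2 = ½ ≈ 0.50000)
B(U, K) = -4*K
V = 1/158 ≈ 0.0063291
y(J, b) = (1/158 + b)/(-2 + J) (y(J, b) = (b + 1/158)/(J - 4*½) = (1/158 + b)/(J - 2) = (1/158 + b)/(-2 + J))
(-27480 + 8478) + y(-128, -152) = (-27480 + 8478) + (1/158 - 152)/(-2 - 128) = -19002 - 24015/158/(-130) = -19002 - 1/130*(-24015/158) = -19002 + 4803/4108 = -78055413/4108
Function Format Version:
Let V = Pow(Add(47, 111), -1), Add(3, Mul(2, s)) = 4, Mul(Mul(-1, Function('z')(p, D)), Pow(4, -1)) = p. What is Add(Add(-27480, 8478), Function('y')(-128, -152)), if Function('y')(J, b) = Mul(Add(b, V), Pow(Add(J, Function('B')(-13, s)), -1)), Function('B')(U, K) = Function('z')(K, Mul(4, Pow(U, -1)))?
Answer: Rational(-78055413, 4108) ≈ -19001.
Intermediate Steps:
Function('z')(p, D) = Mul(-4, p)
s = Rational(1, 2) (s = Add(Rational(-3, 2), Mul(Rational(1, 2), 4)) = Add(Rational(-3, 2), 2) = Rational(1, 2) ≈ 0.50000)
Function('B')(U, K) = Mul(-4, K)
V = Rational(1, 158) (V = Pow(158, -1) = Rational(1, 158) ≈ 0.0063291)
Function('y')(J, b) = Mul(Pow(Add(-2, J), -1), Add(Rational(1, 158), b)) (Function('y')(J, b) = Mul(Add(b, Rational(1, 158)), Pow(Add(J, Mul(-4, Rational(1, 2))), -1)) = Mul(Add(Rational(1, 158), b), Pow(Add(J, -2), -1)) = Mul(Add(Rational(1, 158), b), Pow(Add(-2, J), -1)) = Mul(Pow(Add(-2, J), -1), Add(Rational(1, 158), b)))
Add(Add(-27480, 8478), Function('y')(-128, -152)) = Add(Add(-27480, 8478), Mul(Pow(Add(-2, -128), -1), Add(Rational(1, 158), -152))) = Add(-19002, Mul(Pow(-130, -1), Rational(-24015, 158))) = Add(-19002, Mul(Rational(-1, 130), Rational(-24015, 158))) = Add(-19002, Rational(4803, 4108)) = Rational(-78055413, 4108)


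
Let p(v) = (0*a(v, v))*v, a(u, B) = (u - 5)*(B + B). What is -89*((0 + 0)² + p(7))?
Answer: 0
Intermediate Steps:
a(u, B) = 2*B*(-5 + u) (a(u, B) = (-5 + u)*(2*B) = 2*B*(-5 + u))
p(v) = 0 (p(v) = (0*(2*v*(-5 + v)))*v = 0*v = 0)
-89*((0 + 0)² + p(7)) = -89*((0 + 0)² + 0) = -89*(0² + 0) = -89*(0 + 0) = -89*0 = 0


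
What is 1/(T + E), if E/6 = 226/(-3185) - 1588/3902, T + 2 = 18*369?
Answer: 6213935/41242709504 ≈ 0.00015067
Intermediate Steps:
T = 6640 (T = -2 + 18*369 = -2 + 6642 = 6640)
E = -17818896/6213935 (E = 6*(226/(-3185) - 1588/3902) = 6*(226*(-1/3185) - 1588*1/3902) = 6*(-226/3185 - 794/1951) = 6*(-2969816/6213935) = -17818896/6213935 ≈ -2.8676)
1/(T + E) = 1/(6640 - 17818896/6213935) = 1/(41242709504/6213935) = 6213935/41242709504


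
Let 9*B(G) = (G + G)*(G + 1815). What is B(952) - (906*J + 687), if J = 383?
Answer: 2139203/9 ≈ 2.3769e+5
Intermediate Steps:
B(G) = 2*G*(1815 + G)/9 (B(G) = ((G + G)*(G + 1815))/9 = ((2*G)*(1815 + G))/9 = (2*G*(1815 + G))/9 = 2*G*(1815 + G)/9)
B(952) - (906*J + 687) = (2/9)*952*(1815 + 952) - (906*383 + 687) = (2/9)*952*2767 - (346998 + 687) = 5268368/9 - 1*347685 = 5268368/9 - 347685 = 2139203/9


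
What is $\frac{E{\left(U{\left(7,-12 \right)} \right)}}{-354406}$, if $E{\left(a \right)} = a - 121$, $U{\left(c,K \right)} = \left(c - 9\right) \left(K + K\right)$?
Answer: $\frac{73}{354406} \approx 0.00020598$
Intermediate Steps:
$U{\left(c,K \right)} = 2 K \left(-9 + c\right)$ ($U{\left(c,K \right)} = \left(-9 + c\right) 2 K = 2 K \left(-9 + c\right)$)
$E{\left(a \right)} = -121 + a$
$\frac{E{\left(U{\left(7,-12 \right)} \right)}}{-354406} = \frac{-121 + 2 \left(-12\right) \left(-9 + 7\right)}{-354406} = \left(-121 + 2 \left(-12\right) \left(-2\right)\right) \left(- \frac{1}{354406}\right) = \left(-121 + 48\right) \left(- \frac{1}{354406}\right) = \left(-73\right) \left(- \frac{1}{354406}\right) = \frac{73}{354406}$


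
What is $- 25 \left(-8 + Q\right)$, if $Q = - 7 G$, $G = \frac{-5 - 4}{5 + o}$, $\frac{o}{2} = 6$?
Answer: $\frac{1825}{17} \approx 107.35$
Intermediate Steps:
$o = 12$ ($o = 2 \cdot 6 = 12$)
$G = - \frac{9}{17}$ ($G = \frac{-5 - 4}{5 + 12} = - \frac{9}{17} \approx -0.52941$)
$Q = \frac{63}{17}$ ($Q = \left(-7\right) \left(- \frac{9}{17}\right) = \frac{63}{17} \approx 3.7059$)
$- 25 \left(-8 + Q\right) = - 25 \left(-8 + \frac{63}{17}\right) = \left(-25\right) \left(- \frac{73}{17}\right) = \frac{1825}{17}$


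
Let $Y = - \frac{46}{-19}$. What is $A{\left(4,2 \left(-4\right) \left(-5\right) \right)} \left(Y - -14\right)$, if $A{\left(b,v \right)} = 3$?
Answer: $\frac{936}{19} \approx 49.263$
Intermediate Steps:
$Y = \frac{46}{19}$ ($Y = \left(-46\right) \left(- \frac{1}{19}\right) = \frac{46}{19} \approx 2.4211$)
$A{\left(4,2 \left(-4\right) \left(-5\right) \right)} \left(Y - -14\right) = 3 \left(\frac{46}{19} - -14\right) = 3 \left(\frac{46}{19} + \left(16 - 2\right)\right) = 3 \left(\frac{46}{19} + 14\right) = 3 \cdot \frac{312}{19} = \frac{936}{19}$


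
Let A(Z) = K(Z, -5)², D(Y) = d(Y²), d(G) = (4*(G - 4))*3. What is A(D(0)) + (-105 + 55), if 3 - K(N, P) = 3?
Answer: -50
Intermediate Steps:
K(N, P) = 0 (K(N, P) = 3 - 1*3 = 3 - 3 = 0)
d(G) = -48 + 12*G (d(G) = (4*(-4 + G))*3 = (-16 + 4*G)*3 = -48 + 12*G)
D(Y) = -48 + 12*Y²
A(Z) = 0 (A(Z) = 0² = 0)
A(D(0)) + (-105 + 55) = 0 + (-105 + 55) = 0 - 50 = -50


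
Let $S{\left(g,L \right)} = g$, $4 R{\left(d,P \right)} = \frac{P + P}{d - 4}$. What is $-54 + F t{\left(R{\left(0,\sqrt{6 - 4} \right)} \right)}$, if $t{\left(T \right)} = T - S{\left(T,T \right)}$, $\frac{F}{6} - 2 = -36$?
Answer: $-54$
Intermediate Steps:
$F = -204$ ($F = 12 + 6 \left(-36\right) = 12 - 216 = -204$)
$R{\left(d,P \right)} = \frac{P}{2 \left(-4 + d\right)}$ ($R{\left(d,P \right)} = \frac{\left(P + P\right) \frac{1}{d - 4}}{4} = \frac{2 P \frac{1}{-4 + d}}{4} = \frac{P}{2 \left(-4 + d\right)}$)
$t{\left(T \right)} = 0$ ($t{\left(T \right)} = T - T = 0$)
$-54 + F t{\left(R{\left(0,\sqrt{6 - 4} \right)} \right)} = -54 - 0 = -54 + 0 = -54$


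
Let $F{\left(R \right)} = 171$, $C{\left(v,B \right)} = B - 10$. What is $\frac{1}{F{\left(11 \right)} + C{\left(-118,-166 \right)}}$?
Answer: $- \frac{1}{5} \approx -0.2$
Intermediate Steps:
$C{\left(v,B \right)} = -10 + B$
$\frac{1}{F{\left(11 \right)} + C{\left(-118,-166 \right)}} = \frac{1}{171 - 176} = \frac{1}{-5} = - \frac{1}{5}$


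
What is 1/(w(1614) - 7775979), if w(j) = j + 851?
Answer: -1/7773514 ≈ -1.2864e-7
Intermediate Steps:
w(j) = 851 + j
1/(w(1614) - 7775979) = 1/((851 + 1614) - 7775979) = 1/(2465 - 7775979) = 1/(-7773514) = -1/7773514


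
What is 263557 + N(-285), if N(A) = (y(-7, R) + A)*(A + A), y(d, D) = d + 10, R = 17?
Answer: 424297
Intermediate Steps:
y(d, D) = 10 + d
N(A) = 2*A*(3 + A) (N(A) = ((10 - 7) + A)*(A + A) = (3 + A)*(2*A) = 2*A*(3 + A))
263557 + N(-285) = 263557 + 2*(-285)*(3 - 285) = 263557 + 2*(-285)*(-282) = 263557 + 160740 = 424297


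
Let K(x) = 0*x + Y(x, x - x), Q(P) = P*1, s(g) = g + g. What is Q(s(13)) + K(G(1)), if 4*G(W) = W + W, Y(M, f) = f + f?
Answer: 26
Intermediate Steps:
Y(M, f) = 2*f
s(g) = 2*g
G(W) = W/2 (G(W) = (W + W)/4 = (2*W)/4 = W/2)
Q(P) = P
K(x) = 0 (K(x) = 0*x + 2*(x - x) = 0 + 2*0 = 0 + 0 = 0)
Q(s(13)) + K(G(1)) = 2*13 + 0 = 26 + 0 = 26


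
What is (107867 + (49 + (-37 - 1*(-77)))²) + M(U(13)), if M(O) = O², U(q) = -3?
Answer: 115797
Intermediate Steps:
(107867 + (49 + (-37 - 1*(-77)))²) + M(U(13)) = (107867 + (49 + (-37 - 1*(-77)))²) + (-3)² = (107867 + (49 + (-37 + 77))²) + 9 = (107867 + (49 + 40)²) + 9 = (107867 + 89²) + 9 = (107867 + 7921) + 9 = 115788 + 9 = 115797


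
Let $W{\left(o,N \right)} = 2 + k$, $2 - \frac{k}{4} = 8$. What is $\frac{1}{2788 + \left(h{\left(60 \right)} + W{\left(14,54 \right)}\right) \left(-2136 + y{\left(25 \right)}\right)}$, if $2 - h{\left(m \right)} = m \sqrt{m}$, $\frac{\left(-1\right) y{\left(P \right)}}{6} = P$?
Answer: $- \frac{12127}{281604727484} + \frac{17145 \sqrt{15}}{70401181871} \approx 9.0014 \cdot 10^{-7}$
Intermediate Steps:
$k = -24$ ($k = 8 - 32 = -24$)
$y{\left(P \right)} = - 6 P$
$W{\left(o,N \right)} = -22$ ($W{\left(o,N \right)} = 2 - 24 = -22$)
$h{\left(m \right)} = 2 - m^{\frac{3}{2}}$ ($h{\left(m \right)} = 2 - m \sqrt{m} = 2 - m^{\frac{3}{2}}$)
$\frac{1}{2788 + \left(h{\left(60 \right)} + W{\left(14,54 \right)}\right) \left(-2136 + y{\left(25 \right)}\right)} = \frac{1}{2788 + \left(\left(2 - 60^{\frac{3}{2}}\right) - 22\right) \left(-2136 - 150\right)} = \frac{1}{2788 + \left(\left(2 - 120 \sqrt{15}\right) - 22\right) \left(-2136 - 150\right)} = \frac{1}{2788 + \left(\left(2 - 120 \sqrt{15}\right) - 22\right) \left(-2286\right)} = \frac{1}{2788 + \left(-20 - 120 \sqrt{15}\right) \left(-2286\right)} = \frac{1}{2788 + \left(45720 + 274320 \sqrt{15}\right)} = \frac{1}{48508 + 274320 \sqrt{15}}$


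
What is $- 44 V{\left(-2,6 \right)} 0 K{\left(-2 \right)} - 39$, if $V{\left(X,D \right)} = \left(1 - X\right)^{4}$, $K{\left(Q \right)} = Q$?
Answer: $-39$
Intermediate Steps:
$- 44 V{\left(-2,6 \right)} 0 K{\left(-2 \right)} - 39 = - 44 \left(-1 - 2\right)^{4} \cdot 0 \left(-2\right) - 39 = - 44 \left(-3\right)^{4} \cdot 0 \left(-2\right) - 39 = - 44 \cdot 81 \cdot 0 \left(-2\right) - 39 = - 44 \cdot 0 \left(-2\right) - 39 = \left(-44\right) 0 - 39 = 0 - 39 = -39$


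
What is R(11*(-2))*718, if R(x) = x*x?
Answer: 347512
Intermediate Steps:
R(x) = x²
R(11*(-2))*718 = (11*(-2))²*718 = (-22)²*718 = 484*718 = 347512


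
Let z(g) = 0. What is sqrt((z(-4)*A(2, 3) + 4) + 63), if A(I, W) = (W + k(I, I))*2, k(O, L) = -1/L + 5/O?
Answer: sqrt(67) ≈ 8.1853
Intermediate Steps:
A(I, W) = 2*W + 8/I (A(I, W) = (W + (-1/I + 5/I))*2 = (W + 4/I)*2 = 2*W + 8/I)
sqrt((z(-4)*A(2, 3) + 4) + 63) = sqrt((0*(2*3 + 8/2) + 4) + 63) = sqrt((0*(6 + 8*(1/2)) + 4) + 63) = sqrt((0*(6 + 4) + 4) + 63) = sqrt((0*10 + 4) + 63) = sqrt((0 + 4) + 63) = sqrt(4 + 63) = sqrt(67)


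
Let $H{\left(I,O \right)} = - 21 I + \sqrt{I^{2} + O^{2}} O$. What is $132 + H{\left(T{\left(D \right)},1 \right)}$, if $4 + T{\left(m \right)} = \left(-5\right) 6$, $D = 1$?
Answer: $846 + \sqrt{1157} \approx 880.01$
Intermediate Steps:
$T{\left(m \right)} = -34$ ($T{\left(m \right)} = -4 - 30 = -34$)
$H{\left(I,O \right)} = - 21 I + O \sqrt{I^{2} + O^{2}}$
$132 + H{\left(T{\left(D \right)},1 \right)} = 132 + \left(\left(-21\right) \left(-34\right) + 1 \sqrt{\left(-34\right)^{2} + 1^{2}}\right) = 132 + \left(714 + 1 \sqrt{1156 + 1}\right) = 132 + \left(714 + 1 \sqrt{1157}\right) = 132 + \left(714 + \sqrt{1157}\right) = 846 + \sqrt{1157}$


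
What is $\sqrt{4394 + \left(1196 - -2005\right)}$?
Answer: $7 \sqrt{155} \approx 87.149$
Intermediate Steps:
$\sqrt{4394 + \left(1196 - -2005\right)} = \sqrt{4394 + \left(1196 + 2005\right)} = \sqrt{4394 + 3201} = \sqrt{7595} = 7 \sqrt{155}$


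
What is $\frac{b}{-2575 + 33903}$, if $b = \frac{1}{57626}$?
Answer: $\frac{1}{1805307328} \approx 5.5392 \cdot 10^{-10}$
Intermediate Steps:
$b = \frac{1}{57626} \approx 1.7353 \cdot 10^{-5}$
$\frac{b}{-2575 + 33903} = \frac{1}{57626 \left(-2575 + 33903\right)} = \frac{1}{57626 \cdot 31328} = \frac{1}{57626} \cdot \frac{1}{31328} = \frac{1}{1805307328}$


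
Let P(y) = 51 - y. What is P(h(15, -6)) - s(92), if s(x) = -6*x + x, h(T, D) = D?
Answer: 517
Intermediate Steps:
s(x) = -5*x
P(h(15, -6)) - s(92) = (51 - 1*(-6)) - (-5)*92 = (51 + 6) - 1*(-460) = 57 + 460 = 517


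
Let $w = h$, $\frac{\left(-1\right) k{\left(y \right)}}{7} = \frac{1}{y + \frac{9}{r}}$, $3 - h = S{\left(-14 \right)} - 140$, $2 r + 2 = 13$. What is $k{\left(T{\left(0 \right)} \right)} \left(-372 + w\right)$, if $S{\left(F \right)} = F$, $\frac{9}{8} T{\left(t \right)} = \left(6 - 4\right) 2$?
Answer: $\frac{148995}{514} \approx 289.87$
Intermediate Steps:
$T{\left(t \right)} = \frac{32}{9}$ ($T{\left(t \right)} = \frac{8 \left(6 - 4\right) 2}{9} = \frac{8 \cdot 2 \cdot 2}{9} = \frac{8}{9} \cdot 4 = \frac{32}{9}$)
$r = \frac{11}{2}$ ($r = -1 + \frac{1}{2} \cdot 13 = -1 + \frac{13}{2} = \frac{11}{2} \approx 5.5$)
$h = 157$ ($h = 3 - \left(-14 - 140\right) = 3 - -154 = 3 + 154 = 157$)
$k{\left(y \right)} = - \frac{7}{\frac{18}{11} + y}$ ($k{\left(y \right)} = - \frac{7}{y + \frac{9}{\frac{11}{2}}} = - \frac{7}{y + 9 \cdot \frac{2}{11}} = - \frac{7}{y + \frac{18}{11}} = - \frac{7}{\frac{18}{11} + y}$)
$w = 157$
$k{\left(T{\left(0 \right)} \right)} \left(-372 + w\right) = - \frac{77}{18 + 11 \cdot \frac{32}{9}} \left(-372 + 157\right) = - \frac{77}{18 + \frac{352}{9}} \left(-215\right) = - \frac{77}{\frac{514}{9}} \left(-215\right) = \left(-77\right) \frac{9}{514} \left(-215\right) = \left(- \frac{693}{514}\right) \left(-215\right) = \frac{148995}{514}$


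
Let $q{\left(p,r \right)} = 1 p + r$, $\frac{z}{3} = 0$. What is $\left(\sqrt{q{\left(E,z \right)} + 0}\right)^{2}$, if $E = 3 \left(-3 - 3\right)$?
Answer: $-18$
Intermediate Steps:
$z = 0$ ($z = 3 \cdot 0 = 0$)
$E = -18$ ($E = 3 \left(-6\right) = -18$)
$q{\left(p,r \right)} = p + r$
$\left(\sqrt{q{\left(E,z \right)} + 0}\right)^{2} = \left(\sqrt{\left(-18 + 0\right) + 0}\right)^{2} = \left(\sqrt{-18 + 0}\right)^{2} = \left(\sqrt{-18}\right)^{2} = \left(3 i \sqrt{2}\right)^{2} = -18$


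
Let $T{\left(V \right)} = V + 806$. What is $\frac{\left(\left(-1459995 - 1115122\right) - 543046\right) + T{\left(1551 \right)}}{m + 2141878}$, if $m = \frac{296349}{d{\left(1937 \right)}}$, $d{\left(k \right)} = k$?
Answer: $- \frac{6035316222}{4149114035} \approx -1.4546$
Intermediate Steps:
$T{\left(V \right)} = 806 + V$
$m = \frac{296349}{1937} \approx 152.99$
$\frac{\left(\left(-1459995 - 1115122\right) - 543046\right) + T{\left(1551 \right)}}{m + 2141878} = \frac{\left(\left(-1459995 - 1115122\right) - 543046\right) + \left(806 + 1551\right)}{\frac{296349}{1937} + 2141878} = \frac{\left(-2575117 - 543046\right) + 2357}{\frac{4149114035}{1937}} = \left(-3118163 + 2357\right) \frac{1937}{4149114035} = \left(-3115806\right) \frac{1937}{4149114035} = - \frac{6035316222}{4149114035}$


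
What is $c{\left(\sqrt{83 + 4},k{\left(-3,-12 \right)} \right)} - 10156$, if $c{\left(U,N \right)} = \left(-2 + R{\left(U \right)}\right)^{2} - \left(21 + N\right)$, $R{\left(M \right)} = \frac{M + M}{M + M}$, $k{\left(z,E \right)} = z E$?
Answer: $-10212$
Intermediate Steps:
$k{\left(z,E \right)} = E z$
$R{\left(M \right)} = 1$ ($R{\left(M \right)} = \frac{2 M}{2 M} = 2 M \frac{1}{2 M} = 1$)
$c{\left(U,N \right)} = -20 - N$ ($c{\left(U,N \right)} = \left(-2 + 1\right)^{2} - \left(21 + N\right) = \left(-1\right)^{2} - \left(21 + N\right) = 1 - \left(21 + N\right) = -20 - N$)
$c{\left(\sqrt{83 + 4},k{\left(-3,-12 \right)} \right)} - 10156 = \left(-20 - \left(-12\right) \left(-3\right)\right) - 10156 = \left(-20 - 36\right) - 10156 = -56 - 10156 = -10212$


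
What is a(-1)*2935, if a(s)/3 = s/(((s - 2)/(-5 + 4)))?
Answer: -2935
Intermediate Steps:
a(s) = 3*s/(2 - s) (a(s) = 3*(s/(((s - 2)/(-5 + 4)))) = 3*(s/(((-2 + s)/(-1)))) = 3*(s/(((-2 + s)*(-1)))) = 3*(s/(2 - s)) = 3*s/(2 - s))
a(-1)*2935 = -3*(-1)/(-2 - 1)*2935 = -3*(-1)/(-3)*2935 = -3*(-1)*(-1/3)*2935 = -1*2935 = -2935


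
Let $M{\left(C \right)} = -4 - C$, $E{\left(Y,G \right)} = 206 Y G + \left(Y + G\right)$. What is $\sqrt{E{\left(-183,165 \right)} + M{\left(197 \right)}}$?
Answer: $i \sqrt{6220389} \approx 2494.1 i$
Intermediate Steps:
$E{\left(Y,G \right)} = G + Y + 206 G Y$ ($E{\left(Y,G \right)} = 206 G Y + \left(G + Y\right) = G + Y + 206 G Y$)
$\sqrt{E{\left(-183,165 \right)} + M{\left(197 \right)}} = \sqrt{\left(165 - 183 + 206 \cdot 165 \left(-183\right)\right) - 201} = \sqrt{\left(165 - 183 - 6220170\right) - 201} = \sqrt{-6220188 - 201} = \sqrt{-6220389} = i \sqrt{6220389}$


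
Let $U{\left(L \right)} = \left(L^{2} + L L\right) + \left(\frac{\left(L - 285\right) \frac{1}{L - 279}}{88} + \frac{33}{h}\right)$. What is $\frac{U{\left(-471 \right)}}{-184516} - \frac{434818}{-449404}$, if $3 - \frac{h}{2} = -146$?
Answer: $- \frac{86265870944389}{60030712214000} \approx -1.437$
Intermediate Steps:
$h = 298$ ($h = 6 - -292 = 6 + 292 = 298$)
$U{\left(L \right)} = \frac{33}{298} + 2 L^{2} + \frac{-285 + L}{88 \left(-279 + L\right)}$ ($U{\left(L \right)} = \left(L^{2} + L L\right) + \left(\frac{\left(L - 285\right) \frac{1}{L - 279}}{88} + \frac{33}{298}\right) = \left(L^{2} + L^{2}\right) + \left(\frac{-285 + L}{-279 + L} \frac{1}{88} + 33 \cdot \frac{1}{298}\right) = 2 L^{2} + \left(\frac{-285 + L}{-279 + L} \frac{1}{88} + \frac{33}{298}\right) = 2 L^{2} + \left(\frac{-285 + L}{88 \left(-279 + L\right)} + \frac{33}{298}\right) = 2 L^{2} + \left(\frac{33}{298} + \frac{-285 + L}{88 \left(-279 + L\right)}\right) = \frac{33}{298} + 2 L^{2} + \frac{-285 + L}{88 \left(-279 + L\right)}$)
$\frac{U{\left(-471 \right)}}{-184516} - \frac{434818}{-449404} = \frac{\frac{1}{13112} \frac{1}{-279 - 471} \left(-447573 - 7316496 \left(-471\right)^{2} + 1601 \left(-471\right) + 26224 \left(-471\right)^{3}\right)}{-184516} - \frac{434818}{-449404} = \frac{-447573 - 1623098789136 - 754071 + 26224 \left(-104487111\right)}{13112 \left(-750\right)} \left(- \frac{1}{184516}\right) - - \frac{217409}{224702} = \frac{1}{13112} \left(- \frac{1}{750}\right) \left(-447573 - 1623098789136 - 754071 - 2740069998864\right) \left(- \frac{1}{184516}\right) + \frac{217409}{224702} = \frac{1}{13112} \left(- \frac{1}{750}\right) \left(-4363169989644\right) \left(- \frac{1}{184516}\right) + \frac{217409}{224702} = \frac{363597499137}{819500} \left(- \frac{1}{184516}\right) + \frac{217409}{224702} = - \frac{363597499137}{151210862000} + \frac{217409}{224702} = - \frac{86265870944389}{60030712214000}$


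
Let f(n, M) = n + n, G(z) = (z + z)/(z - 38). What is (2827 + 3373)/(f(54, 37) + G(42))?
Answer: 6200/129 ≈ 48.062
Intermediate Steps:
G(z) = 2*z/(-38 + z) (G(z) = (2*z)/(-38 + z) = 2*z/(-38 + z))
f(n, M) = 2*n
(2827 + 3373)/(f(54, 37) + G(42)) = (2827 + 3373)/(2*54 + 2*42/(-38 + 42)) = 6200/(108 + 2*42/4) = 6200/(108 + 2*42*(1/4)) = 6200/(108 + 21) = 6200/129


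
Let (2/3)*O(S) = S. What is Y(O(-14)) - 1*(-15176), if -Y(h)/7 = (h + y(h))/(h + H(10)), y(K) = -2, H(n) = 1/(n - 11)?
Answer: 333711/22 ≈ 15169.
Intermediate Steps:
O(S) = 3*S/2
H(n) = 1/(-11 + n)
Y(h) = -7*(-2 + h)/(-1 + h) (Y(h) = -7*(h - 2)/(h + 1/(-11 + 10)) = -7*(-2 + h)/(h + 1/(-1)) = -7*(-2 + h)/(h - 1) = -7*(-2 + h)/(-1 + h))
Y(O(-14)) - 1*(-15176) = 7*(2 - 3*(-14)/2)/(-1 + (3/2)*(-14)) - 1*(-15176) = 7*(2 - 1*(-21))/(-1 - 21) + 15176 = 7*(2 + 21)/(-22) + 15176 = 7*(-1/22)*23 + 15176 = -161/22 + 15176 = 333711/22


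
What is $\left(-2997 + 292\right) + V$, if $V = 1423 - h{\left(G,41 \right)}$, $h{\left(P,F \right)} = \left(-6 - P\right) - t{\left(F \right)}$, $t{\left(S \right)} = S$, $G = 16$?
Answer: $-1219$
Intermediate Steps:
$h{\left(P,F \right)} = -6 - F - P$ ($h{\left(P,F \right)} = \left(-6 - P\right) - F = -6 - F - P$)
$V = 1486$ ($V = 1423 - \left(-6 - 41 - 16\right) = 1423 - -63 = 1423 + 63 = 1486$)
$\left(-2997 + 292\right) + V = \left(-2997 + 292\right) + 1486 = -2705 + 1486 = -1219$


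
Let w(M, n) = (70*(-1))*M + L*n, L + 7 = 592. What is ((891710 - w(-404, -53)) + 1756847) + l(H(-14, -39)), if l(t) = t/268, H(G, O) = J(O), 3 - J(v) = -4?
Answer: 710543583/268 ≈ 2.6513e+6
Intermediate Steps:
J(v) = 7 (J(v) = 3 - 1*(-4) = 3 + 4 = 7)
L = 585 (L = -7 + 592 = 585)
H(G, O) = 7
w(M, n) = -70*M + 585*n (w(M, n) = (70*(-1))*M + 585*n = -70*M + 585*n)
l(t) = t/268 (l(t) = t*(1/268) = t/268)
((891710 - w(-404, -53)) + 1756847) + l(H(-14, -39)) = ((891710 - (-70*(-404) + 585*(-53))) + 1756847) + (1/268)*7 = ((891710 - (28280 - 31005)) + 1756847) + 7/268 = ((891710 - 1*(-2725)) + 1756847) + 7/268 = ((891710 + 2725) + 1756847) + 7/268 = (894435 + 1756847) + 7/268 = 2651282 + 7/268 = 710543583/268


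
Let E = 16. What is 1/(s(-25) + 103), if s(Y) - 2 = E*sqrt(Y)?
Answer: 21/3485 - 16*I/3485 ≈ 0.0060258 - 0.0045911*I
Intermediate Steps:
s(Y) = 2 + 16*sqrt(Y)
1/(s(-25) + 103) = 1/((2 + 16*sqrt(-25)) + 103) = 1/((2 + 16*(5*I)) + 103) = 1/((2 + 80*I) + 103) = 1/(105 + 80*I) = (105 - 80*I)/17425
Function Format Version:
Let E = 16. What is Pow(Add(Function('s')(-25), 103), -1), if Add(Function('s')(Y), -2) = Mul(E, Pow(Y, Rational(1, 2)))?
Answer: Add(Rational(21, 3485), Mul(Rational(-16, 3485), I)) ≈ Add(0.0060258, Mul(-0.0045911, I))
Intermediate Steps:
Function('s')(Y) = Add(2, Mul(16, Pow(Y, Rational(1, 2))))
Pow(Add(Function('s')(-25), 103), -1) = Pow(Add(Add(2, Mul(16, Pow(-25, Rational(1, 2)))), 103), -1) = Pow(Add(Add(2, Mul(16, Mul(5, I))), 103), -1) = Pow(Add(Add(2, Mul(80, I)), 103), -1) = Pow(Add(105, Mul(80, I)), -1) = Mul(Rational(1, 17425), Add(105, Mul(-80, I)))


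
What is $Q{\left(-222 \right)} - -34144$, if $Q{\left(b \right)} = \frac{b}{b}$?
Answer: $34145$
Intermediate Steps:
$Q{\left(b \right)} = 1$
$Q{\left(-222 \right)} - -34144 = 1 - -34144 = 1 + 34144 = 34145$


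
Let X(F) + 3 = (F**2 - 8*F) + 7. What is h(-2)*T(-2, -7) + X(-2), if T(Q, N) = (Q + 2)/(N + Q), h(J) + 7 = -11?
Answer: 24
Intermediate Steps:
h(J) = -18 (h(J) = -7 - 11 = -18)
X(F) = 4 + F**2 - 8*F (X(F) = -3 + ((F**2 - 8*F) + 7) = -3 + (7 + F**2 - 8*F) = 4 + F**2 - 8*F)
T(Q, N) = (2 + Q)/(N + Q)
h(-2)*T(-2, -7) + X(-2) = -18*(2 - 2)/(-7 - 2) + (4 + (-2)**2 - 8*(-2)) = -18*0/(-9) + (4 + 4 + 16) = -(-2)*0 + 24 = -18*0 + 24 = 0 + 24 = 24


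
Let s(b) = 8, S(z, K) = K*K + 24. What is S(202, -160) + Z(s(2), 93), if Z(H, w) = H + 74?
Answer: 25706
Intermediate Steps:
S(z, K) = 24 + K**2 (S(z, K) = K**2 + 24 = 24 + K**2)
Z(H, w) = 74 + H
S(202, -160) + Z(s(2), 93) = (24 + (-160)**2) + (74 + 8) = (24 + 25600) + 82 = 25624 + 82 = 25706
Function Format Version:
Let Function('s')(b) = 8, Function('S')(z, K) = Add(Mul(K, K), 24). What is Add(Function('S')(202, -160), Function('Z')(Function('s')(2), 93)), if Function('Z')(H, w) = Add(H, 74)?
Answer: 25706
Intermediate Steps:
Function('S')(z, K) = Add(24, Pow(K, 2)) (Function('S')(z, K) = Add(Pow(K, 2), 24) = Add(24, Pow(K, 2)))
Function('Z')(H, w) = Add(74, H)
Add(Function('S')(202, -160), Function('Z')(Function('s')(2), 93)) = Add(Add(24, Pow(-160, 2)), Add(74, 8)) = Add(Add(24, 25600), 82) = Add(25624, 82) = 25706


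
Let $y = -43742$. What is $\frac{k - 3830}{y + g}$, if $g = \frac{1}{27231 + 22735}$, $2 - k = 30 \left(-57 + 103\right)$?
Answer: $\frac{260222928}{2185612771} \approx 0.11906$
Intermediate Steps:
$k = -1378$ ($k = 2 - 30 \left(-57 + 103\right) = 2 - 30 \cdot 46 = 2 - 1380 = -1378$)
$g = \frac{1}{49966} \approx 2.0014 \cdot 10^{-5}$
$\frac{k - 3830}{y + g} = \frac{-1378 - 3830}{-43742 + \frac{1}{49966}} = - \frac{5208}{- \frac{2185612771}{49966}} = \left(-5208\right) \left(- \frac{49966}{2185612771}\right) = \frac{260222928}{2185612771}$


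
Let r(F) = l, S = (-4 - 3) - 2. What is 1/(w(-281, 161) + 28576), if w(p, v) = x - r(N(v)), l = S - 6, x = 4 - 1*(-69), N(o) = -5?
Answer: 1/28664 ≈ 3.4887e-5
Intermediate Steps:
S = -9 (S = -7 - 2 = -9)
x = 73 (x = 4 + 69 = 73)
l = -15 (l = -9 - 6 = -15)
r(F) = -15
w(p, v) = 88 (w(p, v) = 73 - 1*(-15) = 73 + 15 = 88)
1/(w(-281, 161) + 28576) = 1/(88 + 28576) = 1/28664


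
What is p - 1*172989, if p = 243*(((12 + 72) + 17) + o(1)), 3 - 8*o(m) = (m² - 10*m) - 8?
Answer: -295677/2 ≈ -1.4784e+5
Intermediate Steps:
o(m) = 11/8 - m²/8 + 5*m/4 (o(m) = 3/8 - ((m² - 10*m) - 8)/8 = 3/8 - (-8 + m² - 10*m)/8 = 3/8 + (1 - m²/8 + 5*m/4) = 11/8 - m²/8 + 5*m/4)
p = 50301/2 (p = 243*(((12 + 72) + 17) + (11/8 - ⅛*1² + (5/4)*1)) = 243*((84 + 17) + (11/8 - ⅛*1 + 5/4)) = 243*(101 + (11/8 - ⅛ + 5/4)) = 243*(101 + 5/2) = 243*(207/2) = 50301/2 ≈ 25151.)
p - 1*172989 = 50301/2 - 1*172989 = 50301/2 - 172989 = -295677/2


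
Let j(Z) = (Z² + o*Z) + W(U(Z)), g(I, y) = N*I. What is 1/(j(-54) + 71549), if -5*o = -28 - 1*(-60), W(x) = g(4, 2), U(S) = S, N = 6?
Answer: 5/374173 ≈ 1.3363e-5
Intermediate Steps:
g(I, y) = 6*I
W(x) = 24 (W(x) = 6*4 = 24)
o = -32/5 (o = -(-28 - 1*(-60))/5 = -(-28 + 60)/5 = -⅕*32 = -32/5 ≈ -6.4000)
j(Z) = 24 + Z² - 32*Z/5 (j(Z) = (Z² - 32*Z/5) + 24 = 24 + Z² - 32*Z/5)
1/(j(-54) + 71549) = 1/((24 + (-54)² - 32/5*(-54)) + 71549) = 1/((24 + 2916 + 1728/5) + 71549) = 1/(16428/5 + 71549) = 1/(374173/5) = 5/374173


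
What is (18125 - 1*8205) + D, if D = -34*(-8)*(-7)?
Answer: 8016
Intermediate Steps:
D = -1904 (D = 272*(-7) = -1904)
(18125 - 1*8205) + D = (18125 - 1*8205) - 1904 = (18125 - 8205) - 1904 = 9920 - 1904 = 8016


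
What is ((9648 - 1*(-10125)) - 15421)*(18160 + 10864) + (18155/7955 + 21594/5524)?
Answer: 555060122576065/4394342 ≈ 1.2631e+8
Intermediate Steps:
((9648 - 1*(-10125)) - 15421)*(18160 + 10864) + (18155/7955 + 21594/5524) = ((9648 + 10125) - 15421)*29024 + (18155*(1/7955) + 21594*(1/5524)) = (19773 - 15421)*29024 + (3631/1591 + 10797/2762) = 4352*29024 + 27206849/4394342 = 126312448 + 27206849/4394342 = 555060122576065/4394342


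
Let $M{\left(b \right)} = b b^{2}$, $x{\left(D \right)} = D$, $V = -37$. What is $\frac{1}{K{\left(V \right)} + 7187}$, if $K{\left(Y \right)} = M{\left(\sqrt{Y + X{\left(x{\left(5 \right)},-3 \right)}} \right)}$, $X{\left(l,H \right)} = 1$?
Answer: $\frac{7187}{51699625} + \frac{216 i}{51699625} \approx 0.00013901 + 4.178 \cdot 10^{-6} i$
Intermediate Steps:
$M{\left(b \right)} = b^{3}$
$K{\left(Y \right)} = \left(1 + Y\right)^{\frac{3}{2}}$ ($K{\left(Y \right)} = \left(\sqrt{Y + 1}\right)^{3} = \left(\sqrt{1 + Y}\right)^{3} = \left(1 + Y\right)^{\frac{3}{2}}$)
$\frac{1}{K{\left(V \right)} + 7187} = \frac{1}{\left(1 - 37\right)^{\frac{3}{2}} + 7187} = \frac{1}{\left(-36\right)^{\frac{3}{2}} + 7187} = \frac{1}{- 216 i + 7187} = \frac{1}{7187 - 216 i} = \frac{7187 + 216 i}{51699625}$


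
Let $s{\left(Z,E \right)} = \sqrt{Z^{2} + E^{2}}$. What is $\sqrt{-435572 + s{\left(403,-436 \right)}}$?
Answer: $\sqrt{-435572 + \sqrt{352505}} \approx 659.53 i$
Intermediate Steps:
$s{\left(Z,E \right)} = \sqrt{E^{2} + Z^{2}}$
$\sqrt{-435572 + s{\left(403,-436 \right)}} = \sqrt{-435572 + \sqrt{\left(-436\right)^{2} + 403^{2}}} = \sqrt{-435572 + \sqrt{190096 + 162409}} = \sqrt{-435572 + \sqrt{352505}}$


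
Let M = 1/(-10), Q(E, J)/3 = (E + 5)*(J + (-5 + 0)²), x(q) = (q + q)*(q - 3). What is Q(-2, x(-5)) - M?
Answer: 9451/10 ≈ 945.10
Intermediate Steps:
x(q) = 2*q*(-3 + q) (x(q) = (2*q)*(-3 + q) = 2*q*(-3 + q))
Q(E, J) = 3*(5 + E)*(25 + J) (Q(E, J) = 3*((E + 5)*(J + (-5 + 0)²)) = 3*((5 + E)*(J + (-5)²)) = 3*((5 + E)*(J + 25)) = 3*((5 + E)*(25 + J)) = 3*(5 + E)*(25 + J))
M = -⅒ ≈ -0.10000
Q(-2, x(-5)) - M = (375 + 15*(2*(-5)*(-3 - 5)) + 75*(-2) + 3*(-2)*(2*(-5)*(-3 - 5))) - 1*(-⅒) = (375 + 15*(2*(-5)*(-8)) - 150 + 3*(-2)*(2*(-5)*(-8))) + ⅒ = (375 + 15*80 - 150 + 3*(-2)*80) + ⅒ = (375 + 1200 - 150 - 480) + ⅒ = 945 + ⅒ = 9451/10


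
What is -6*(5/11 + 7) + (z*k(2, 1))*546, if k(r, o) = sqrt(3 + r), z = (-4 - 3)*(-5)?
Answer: -492/11 + 19110*sqrt(5) ≈ 42687.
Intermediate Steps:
z = 35 (z = -7*(-5) = 35)
-6*(5/11 + 7) + (z*k(2, 1))*546 = -6*(5/11 + 7) + (35*sqrt(3 + 2))*546 = -6*(5*(1/11) + 7) + (35*sqrt(5))*546 = -6*(5/11 + 7) + 19110*sqrt(5) = -6*82/11 + 19110*sqrt(5) = -492/11 + 19110*sqrt(5)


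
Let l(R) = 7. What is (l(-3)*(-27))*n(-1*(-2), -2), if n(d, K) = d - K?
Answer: -756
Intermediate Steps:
(l(-3)*(-27))*n(-1*(-2), -2) = (7*(-27))*(-1*(-2) - 1*(-2)) = -189*(2 + 2) = -189*4 = -756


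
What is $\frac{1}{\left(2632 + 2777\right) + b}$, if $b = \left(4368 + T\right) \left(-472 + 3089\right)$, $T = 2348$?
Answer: $\frac{1}{17581181} \approx 5.6879 \cdot 10^{-8}$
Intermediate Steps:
$b = 17575772$ ($b = \left(4368 + 2348\right) \left(-472 + 3089\right) = 6716 \cdot 2617 = 17575772$)
$\frac{1}{\left(2632 + 2777\right) + b} = \frac{1}{\left(2632 + 2777\right) + 17575772} = \frac{1}{5409 + 17575772} = \frac{1}{17581181}$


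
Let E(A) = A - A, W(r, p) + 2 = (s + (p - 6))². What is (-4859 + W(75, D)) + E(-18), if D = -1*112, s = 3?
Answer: 8364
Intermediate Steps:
D = -112
W(r, p) = -2 + (-3 + p)² (W(r, p) = -2 + (3 + (p - 6))² = -2 + (3 + (-6 + p))² = -2 + (-3 + p)²)
E(A) = 0
(-4859 + W(75, D)) + E(-18) = (-4859 + (-2 + (-3 - 112)²)) + 0 = (-4859 + (-2 + (-115)²)) + 0 = (-4859 + (-2 + 13225)) + 0 = (-4859 + 13223) + 0 = 8364 + 0 = 8364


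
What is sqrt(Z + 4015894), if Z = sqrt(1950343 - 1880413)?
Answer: sqrt(4015894 + 3*sqrt(7770)) ≈ 2004.0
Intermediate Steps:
Z = 3*sqrt(7770) (Z = sqrt(69930) = 3*sqrt(7770) ≈ 264.44)
sqrt(Z + 4015894) = sqrt(3*sqrt(7770) + 4015894) = sqrt(4015894 + 3*sqrt(7770))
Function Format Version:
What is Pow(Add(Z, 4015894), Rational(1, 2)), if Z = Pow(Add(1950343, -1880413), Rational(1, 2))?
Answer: Pow(Add(4015894, Mul(3, Pow(7770, Rational(1, 2)))), Rational(1, 2)) ≈ 2004.0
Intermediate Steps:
Z = Mul(3, Pow(7770, Rational(1, 2))) (Z = Pow(69930, Rational(1, 2)) = Mul(3, Pow(7770, Rational(1, 2))) ≈ 264.44)
Pow(Add(Z, 4015894), Rational(1, 2)) = Pow(Add(Mul(3, Pow(7770, Rational(1, 2))), 4015894), Rational(1, 2)) = Pow(Add(4015894, Mul(3, Pow(7770, Rational(1, 2)))), Rational(1, 2))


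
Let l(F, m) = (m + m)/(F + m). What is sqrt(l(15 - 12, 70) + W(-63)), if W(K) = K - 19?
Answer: I*sqrt(426758)/73 ≈ 8.9489*I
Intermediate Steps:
W(K) = -19 + K
l(F, m) = 2*m/(F + m) (l(F, m) = (2*m)/(F + m) = 2*m/(F + m))
sqrt(l(15 - 12, 70) + W(-63)) = sqrt(2*70/((15 - 12) + 70) + (-19 - 63)) = sqrt(2*70/(3 + 70) - 82) = sqrt(2*70/73 - 82) = sqrt(2*70*(1/73) - 82) = sqrt(140/73 - 82) = sqrt(-5846/73) = I*sqrt(426758)/73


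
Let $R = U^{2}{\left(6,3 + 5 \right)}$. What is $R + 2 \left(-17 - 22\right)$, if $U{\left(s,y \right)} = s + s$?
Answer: $66$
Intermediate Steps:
$U{\left(s,y \right)} = 2 s$
$R = 144$ ($R = \left(2 \cdot 6\right)^{2} = 12^{2} = 144$)
$R + 2 \left(-17 - 22\right) = 144 + 2 \left(-17 - 22\right) = 144 + 2 \left(-39\right) = 144 - 78 = 66$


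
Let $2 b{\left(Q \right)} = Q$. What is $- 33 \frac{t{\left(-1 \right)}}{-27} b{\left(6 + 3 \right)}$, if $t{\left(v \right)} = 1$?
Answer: $\frac{11}{2} \approx 5.5$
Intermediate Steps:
$b{\left(Q \right)} = \frac{Q}{2}$
$- 33 \frac{t{\left(-1 \right)}}{-27} b{\left(6 + 3 \right)} = - 33 \cdot 1 \frac{1}{-27} \frac{6 + 3}{2} = - 33 \cdot 1 \left(- \frac{1}{27}\right) \frac{1}{2} \cdot 9 = \left(-33\right) \left(- \frac{1}{27}\right) \frac{9}{2} = \frac{11}{9} \cdot \frac{9}{2} = \frac{11}{2}$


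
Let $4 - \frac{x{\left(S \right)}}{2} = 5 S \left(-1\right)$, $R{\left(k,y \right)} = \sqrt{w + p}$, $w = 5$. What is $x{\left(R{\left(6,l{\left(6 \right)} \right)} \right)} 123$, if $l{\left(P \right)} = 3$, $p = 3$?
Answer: $984 + 2460 \sqrt{2} \approx 4463.0$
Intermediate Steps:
$R{\left(k,y \right)} = 2 \sqrt{2}$ ($R{\left(k,y \right)} = \sqrt{5 + 3} = \sqrt{8} = 2 \sqrt{2}$)
$x{\left(S \right)} = 8 + 10 S$ ($x{\left(S \right)} = 8 - 2 \cdot 5 S \left(-1\right) = 8 - 2 \left(- 5 S\right) = 8 + 10 S$)
$x{\left(R{\left(6,l{\left(6 \right)} \right)} \right)} 123 = \left(8 + 10 \cdot 2 \sqrt{2}\right) 123 = \left(8 + 20 \sqrt{2}\right) 123 = 984 + 2460 \sqrt{2}$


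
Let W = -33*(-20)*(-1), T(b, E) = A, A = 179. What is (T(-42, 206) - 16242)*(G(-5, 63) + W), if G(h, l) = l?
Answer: 9589611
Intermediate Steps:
T(b, E) = 179
W = -660 (W = 660*(-1) = -660)
(T(-42, 206) - 16242)*(G(-5, 63) + W) = (179 - 16242)*(63 - 660) = -16063*(-597) = 9589611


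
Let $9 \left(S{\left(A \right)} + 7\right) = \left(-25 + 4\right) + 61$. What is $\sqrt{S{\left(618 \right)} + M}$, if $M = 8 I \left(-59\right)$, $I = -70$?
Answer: $\frac{\sqrt{297337}}{3} \approx 181.76$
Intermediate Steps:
$S{\left(A \right)} = - \frac{23}{9}$ ($S{\left(A \right)} = -7 + \frac{\left(-25 + 4\right) + 61}{9} = -7 + \frac{-21 + 61}{9} = -7 + \frac{1}{9} \cdot 40 = -7 + \frac{40}{9} = - \frac{23}{9}$)
$M = 33040$ ($M = 8 \left(-70\right) \left(-59\right) = \left(-560\right) \left(-59\right) = 33040$)
$\sqrt{S{\left(618 \right)} + M} = \sqrt{- \frac{23}{9} + 33040} = \sqrt{\frac{297337}{9}} = \frac{\sqrt{297337}}{3}$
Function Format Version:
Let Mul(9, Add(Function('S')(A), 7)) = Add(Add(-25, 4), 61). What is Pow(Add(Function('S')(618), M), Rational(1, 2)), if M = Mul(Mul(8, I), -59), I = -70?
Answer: Mul(Rational(1, 3), Pow(297337, Rational(1, 2))) ≈ 181.76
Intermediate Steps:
Function('S')(A) = Rational(-23, 9) (Function('S')(A) = Add(-7, Mul(Rational(1, 9), Add(Add(-25, 4), 61))) = Add(-7, Mul(Rational(1, 9), Add(-21, 61))) = Add(-7, Mul(Rational(1, 9), 40)) = Add(-7, Rational(40, 9)) = Rational(-23, 9))
M = 33040 (M = Mul(Mul(8, -70), -59) = Mul(-560, -59) = 33040)
Pow(Add(Function('S')(618), M), Rational(1, 2)) = Pow(Add(Rational(-23, 9), 33040), Rational(1, 2)) = Pow(Rational(297337, 9), Rational(1, 2)) = Mul(Rational(1, 3), Pow(297337, Rational(1, 2)))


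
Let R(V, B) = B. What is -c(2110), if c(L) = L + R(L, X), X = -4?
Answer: -2106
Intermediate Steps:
c(L) = -4 + L (c(L) = L - 4 = -4 + L)
-c(2110) = -(-4 + 2110) = -1*2106 = -2106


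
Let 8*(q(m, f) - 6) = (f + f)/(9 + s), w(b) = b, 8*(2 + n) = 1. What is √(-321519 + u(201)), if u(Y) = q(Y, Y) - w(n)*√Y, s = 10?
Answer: √(-1857043812 + 10830*√201)/76 ≈ 567.0*I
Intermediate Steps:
n = -15/8 (n = -2 + (⅛)*1 = -2 + ⅛ = -15/8 ≈ -1.8750)
q(m, f) = 6 + f/76 (q(m, f) = 6 + ((f + f)/(9 + 10))/8 = 6 + ((2*f)/19)/8 = 6 + ((2*f)*(1/19))/8 = 6 + (2*f/19)/8 = 6 + f/76)
u(Y) = 6 + Y/76 + 15*√Y/8 (u(Y) = (6 + Y/76) - (-15)*√Y/8 = (6 + Y/76) + 15*√Y/8 = 6 + Y/76 + 15*√Y/8)
√(-321519 + u(201)) = √(-321519 + (6 + (1/76)*201 + 15*√201/8)) = √(-321519 + (6 + 201/76 + 15*√201/8)) = √(-321519 + (657/76 + 15*√201/8)) = √(-24434787/76 + 15*√201/8)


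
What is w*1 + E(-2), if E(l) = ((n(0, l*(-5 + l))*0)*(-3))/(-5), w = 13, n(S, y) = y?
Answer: 13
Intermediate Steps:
E(l) = 0 (E(l) = (((l*(-5 + l))*0)*(-3))/(-5) = (0*(-3))*(-1/5) = 0*(-1/5) = 0)
w*1 + E(-2) = 13*1 + 0 = 13 + 0 = 13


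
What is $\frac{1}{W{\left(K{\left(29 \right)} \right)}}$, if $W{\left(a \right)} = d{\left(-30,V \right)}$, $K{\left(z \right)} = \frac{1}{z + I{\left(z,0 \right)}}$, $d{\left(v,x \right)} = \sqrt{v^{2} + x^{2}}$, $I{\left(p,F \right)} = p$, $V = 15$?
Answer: $\frac{\sqrt{5}}{75} \approx 0.029814$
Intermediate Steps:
$K{\left(z \right)} = \frac{1}{2 z}$ ($K{\left(z \right)} = \frac{1}{z + z} = \frac{1}{2 z}$)
$W{\left(a \right)} = 15 \sqrt{5}$ ($W{\left(a \right)} = \sqrt{\left(-30\right)^{2} + 15^{2}} = \sqrt{900 + 225} = \sqrt{1125} = 15 \sqrt{5}$)
$\frac{1}{W{\left(K{\left(29 \right)} \right)}} = \frac{1}{15 \sqrt{5}} = \frac{\sqrt{5}}{75}$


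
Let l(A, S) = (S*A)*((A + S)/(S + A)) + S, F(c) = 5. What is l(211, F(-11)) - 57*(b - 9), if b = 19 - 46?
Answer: 3112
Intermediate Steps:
l(A, S) = S + A*S (l(A, S) = (A*S)*((A + S)/(A + S)) + S = (A*S)*1 + S = A*S + S = S + A*S)
b = -27
l(211, F(-11)) - 57*(b - 9) = 5*(1 + 211) - 57*(-27 - 9) = 5*212 - 57*(-36) = 1060 - 1*(-2052) = 1060 + 2052 = 3112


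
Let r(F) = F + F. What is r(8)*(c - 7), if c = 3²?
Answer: 32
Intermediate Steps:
c = 9
r(F) = 2*F
r(8)*(c - 7) = (2*8)*(9 - 7) = 16*2 = 32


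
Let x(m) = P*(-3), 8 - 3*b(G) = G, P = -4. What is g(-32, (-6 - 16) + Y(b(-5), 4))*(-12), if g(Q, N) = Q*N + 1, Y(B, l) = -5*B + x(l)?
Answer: -12172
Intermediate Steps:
b(G) = 8/3 - G/3
x(m) = 12 (x(m) = -4*(-3) = 12)
Y(B, l) = 12 - 5*B (Y(B, l) = -5*B + 12 = 12 - 5*B)
g(Q, N) = 1 + N*Q (g(Q, N) = N*Q + 1 = 1 + N*Q)
g(-32, (-6 - 16) + Y(b(-5), 4))*(-12) = (1 + ((-6 - 16) + (12 - 5*(8/3 - 1/3*(-5))))*(-32))*(-12) = (1 + (-22 + (12 - 5*(8/3 + 5/3)))*(-32))*(-12) = (1 + (-22 + (12 - 5*13/3))*(-32))*(-12) = (1 + (-22 + (12 - 65/3))*(-32))*(-12) = (1 + (-22 - 29/3)*(-32))*(-12) = (1 - 95/3*(-32))*(-12) = (1 + 3040/3)*(-12) = (3043/3)*(-12) = -12172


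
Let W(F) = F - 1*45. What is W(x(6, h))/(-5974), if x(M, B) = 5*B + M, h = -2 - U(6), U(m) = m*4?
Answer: 169/5974 ≈ 0.028289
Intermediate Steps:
U(m) = 4*m
h = -26 (h = -2 - 4*6 = -2 - 1*24 = -2 - 24 = -26)
x(M, B) = M + 5*B
W(F) = -45 + F (W(F) = F - 45 = -45 + F)
W(x(6, h))/(-5974) = (-45 + (6 + 5*(-26)))/(-5974) = (-45 + (6 - 130))*(-1/5974) = (-45 - 124)*(-1/5974) = -169*(-1/5974) = 169/5974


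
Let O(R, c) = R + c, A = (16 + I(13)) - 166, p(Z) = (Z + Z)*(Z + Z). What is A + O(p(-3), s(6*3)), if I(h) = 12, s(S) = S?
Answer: -84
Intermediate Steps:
p(Z) = 4*Z² (p(Z) = (2*Z)*(2*Z) = 4*Z²)
A = -138 (A = (16 + 12) - 166 = 28 - 166 = -138)
A + O(p(-3), s(6*3)) = -138 + (4*(-3)² + 6*3) = -138 + (4*9 + 18) = -138 + (36 + 18) = -138 + 54 = -84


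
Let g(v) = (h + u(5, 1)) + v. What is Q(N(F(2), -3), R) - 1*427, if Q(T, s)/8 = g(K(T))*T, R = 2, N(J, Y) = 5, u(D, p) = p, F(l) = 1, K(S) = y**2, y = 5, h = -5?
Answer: 413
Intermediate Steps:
K(S) = 25 (K(S) = 5**2 = 25)
g(v) = -4 + v (g(v) = (-5 + 1) + v = -4 + v)
Q(T, s) = 168*T (Q(T, s) = 8*((-4 + 25)*T) = 8*(21*T) = 168*T)
Q(N(F(2), -3), R) - 1*427 = 168*5 - 1*427 = 840 - 427 = 413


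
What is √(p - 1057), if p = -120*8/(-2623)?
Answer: I*√7269778273/2623 ≈ 32.506*I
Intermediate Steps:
p = 960/2623 (p = -960*(-1/2623) = 960/2623 ≈ 0.36599)
√(p - 1057) = √(960/2623 - 1057) = √(-2771551/2623) = I*√7269778273/2623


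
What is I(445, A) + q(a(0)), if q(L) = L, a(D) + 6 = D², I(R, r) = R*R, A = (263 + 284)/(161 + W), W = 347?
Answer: 198019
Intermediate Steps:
A = 547/508 (A = (263 + 284)/(161 + 347) = 547/508 ≈ 1.0768)
I(R, r) = R²
a(D) = -6 + D²
I(445, A) + q(a(0)) = 445² + (-6 + 0²) = 198025 + (-6 + 0) = 198025 - 6 = 198019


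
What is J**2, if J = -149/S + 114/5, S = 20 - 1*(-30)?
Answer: 982081/2500 ≈ 392.83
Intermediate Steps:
S = 50 (S = 20 + 30 = 50)
J = 991/50 (J = -149/50 + 114/5 = 991/50 ≈ 19.820)
J**2 = (991/50)**2 = 982081/2500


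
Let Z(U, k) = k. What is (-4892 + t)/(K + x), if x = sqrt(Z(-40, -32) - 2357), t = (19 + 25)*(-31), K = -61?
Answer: 190808/3055 + 3128*I*sqrt(2389)/3055 ≈ 62.458 + 50.045*I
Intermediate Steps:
t = -1364 (t = 44*(-31) = -1364)
x = I*sqrt(2389) (x = sqrt(-32 - 2357) = sqrt(-2389) = I*sqrt(2389) ≈ 48.877*I)
(-4892 + t)/(K + x) = (-4892 - 1364)/(-61 + I*sqrt(2389)) = -6256/(-61 + I*sqrt(2389))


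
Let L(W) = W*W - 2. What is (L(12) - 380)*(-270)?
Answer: 64260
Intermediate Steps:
L(W) = -2 + W² (L(W) = W² - 2 = -2 + W²)
(L(12) - 380)*(-270) = ((-2 + 12²) - 380)*(-270) = ((-2 + 144) - 380)*(-270) = (142 - 380)*(-270) = -238*(-270) = 64260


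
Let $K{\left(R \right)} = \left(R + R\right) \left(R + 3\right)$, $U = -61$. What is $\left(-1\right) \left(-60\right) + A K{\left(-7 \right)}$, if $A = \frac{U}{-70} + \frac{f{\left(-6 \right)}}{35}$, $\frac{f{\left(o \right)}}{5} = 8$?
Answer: $\frac{864}{5} \approx 172.8$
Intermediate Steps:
$f{\left(o \right)} = 40$ ($f{\left(o \right)} = 5 \cdot 8 = 40$)
$A = \frac{141}{70}$ ($A = - \frac{61}{-70} + \frac{40}{35} = \left(-61\right) \left(- \frac{1}{70}\right) + 40 \cdot \frac{1}{35} = \frac{61}{70} + \frac{8}{7} = \frac{141}{70} \approx 2.0143$)
$K{\left(R \right)} = 2 R \left(3 + R\right)$
$\left(-1\right) \left(-60\right) + A K{\left(-7 \right)} = \left(-1\right) \left(-60\right) + \frac{141 \cdot 2 \left(-7\right) \left(3 - 7\right)}{70} = 60 + \frac{141 \cdot 2 \left(-7\right) \left(-4\right)}{70} = 60 + \frac{141}{70} \cdot 56 = 60 + \frac{564}{5} = \frac{864}{5}$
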